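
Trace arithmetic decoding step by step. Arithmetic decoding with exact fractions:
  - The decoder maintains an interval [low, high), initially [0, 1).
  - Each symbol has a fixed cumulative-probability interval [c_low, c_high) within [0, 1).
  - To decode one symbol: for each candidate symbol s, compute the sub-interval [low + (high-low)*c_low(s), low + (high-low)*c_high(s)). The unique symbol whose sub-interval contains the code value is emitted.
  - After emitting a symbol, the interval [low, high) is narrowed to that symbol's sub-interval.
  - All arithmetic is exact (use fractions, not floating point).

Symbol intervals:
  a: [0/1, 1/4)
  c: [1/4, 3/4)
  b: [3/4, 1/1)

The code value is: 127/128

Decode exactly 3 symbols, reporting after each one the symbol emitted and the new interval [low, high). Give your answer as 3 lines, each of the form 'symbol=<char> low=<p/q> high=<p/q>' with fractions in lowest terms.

Step 1: interval [0/1, 1/1), width = 1/1 - 0/1 = 1/1
  'a': [0/1 + 1/1*0/1, 0/1 + 1/1*1/4) = [0/1, 1/4)
  'c': [0/1 + 1/1*1/4, 0/1 + 1/1*3/4) = [1/4, 3/4)
  'b': [0/1 + 1/1*3/4, 0/1 + 1/1*1/1) = [3/4, 1/1) <- contains code 127/128
  emit 'b', narrow to [3/4, 1/1)
Step 2: interval [3/4, 1/1), width = 1/1 - 3/4 = 1/4
  'a': [3/4 + 1/4*0/1, 3/4 + 1/4*1/4) = [3/4, 13/16)
  'c': [3/4 + 1/4*1/4, 3/4 + 1/4*3/4) = [13/16, 15/16)
  'b': [3/4 + 1/4*3/4, 3/4 + 1/4*1/1) = [15/16, 1/1) <- contains code 127/128
  emit 'b', narrow to [15/16, 1/1)
Step 3: interval [15/16, 1/1), width = 1/1 - 15/16 = 1/16
  'a': [15/16 + 1/16*0/1, 15/16 + 1/16*1/4) = [15/16, 61/64)
  'c': [15/16 + 1/16*1/4, 15/16 + 1/16*3/4) = [61/64, 63/64)
  'b': [15/16 + 1/16*3/4, 15/16 + 1/16*1/1) = [63/64, 1/1) <- contains code 127/128
  emit 'b', narrow to [63/64, 1/1)

Answer: symbol=b low=3/4 high=1/1
symbol=b low=15/16 high=1/1
symbol=b low=63/64 high=1/1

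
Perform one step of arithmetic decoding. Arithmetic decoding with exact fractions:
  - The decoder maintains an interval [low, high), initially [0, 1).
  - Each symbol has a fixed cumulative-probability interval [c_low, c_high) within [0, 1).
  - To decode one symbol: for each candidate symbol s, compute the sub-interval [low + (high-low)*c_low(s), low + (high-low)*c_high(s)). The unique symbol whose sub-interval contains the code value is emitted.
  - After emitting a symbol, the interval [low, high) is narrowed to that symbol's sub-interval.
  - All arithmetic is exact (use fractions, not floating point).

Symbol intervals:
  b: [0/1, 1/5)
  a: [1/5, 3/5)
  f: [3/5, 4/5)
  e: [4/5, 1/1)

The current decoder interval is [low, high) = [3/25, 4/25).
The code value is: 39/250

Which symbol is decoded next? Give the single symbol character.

Interval width = high − low = 4/25 − 3/25 = 1/25
Scaled code = (code − low) / width = (39/250 − 3/25) / 1/25 = 9/10
  b: [0/1, 1/5) 
  a: [1/5, 3/5) 
  f: [3/5, 4/5) 
  e: [4/5, 1/1) ← scaled code falls here ✓

Answer: e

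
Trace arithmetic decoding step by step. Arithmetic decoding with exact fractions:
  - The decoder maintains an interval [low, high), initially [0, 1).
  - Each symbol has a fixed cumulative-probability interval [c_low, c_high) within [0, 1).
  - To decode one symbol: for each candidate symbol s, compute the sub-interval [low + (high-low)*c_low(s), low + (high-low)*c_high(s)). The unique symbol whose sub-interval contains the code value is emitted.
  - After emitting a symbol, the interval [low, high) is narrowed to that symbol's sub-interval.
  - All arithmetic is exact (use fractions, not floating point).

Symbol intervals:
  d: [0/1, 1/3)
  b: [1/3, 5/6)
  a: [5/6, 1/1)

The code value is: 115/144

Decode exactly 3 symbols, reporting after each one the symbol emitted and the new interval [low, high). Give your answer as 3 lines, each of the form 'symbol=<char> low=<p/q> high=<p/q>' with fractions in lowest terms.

Answer: symbol=b low=1/3 high=5/6
symbol=a low=3/4 high=5/6
symbol=b low=7/9 high=59/72

Derivation:
Step 1: interval [0/1, 1/1), width = 1/1 - 0/1 = 1/1
  'd': [0/1 + 1/1*0/1, 0/1 + 1/1*1/3) = [0/1, 1/3)
  'b': [0/1 + 1/1*1/3, 0/1 + 1/1*5/6) = [1/3, 5/6) <- contains code 115/144
  'a': [0/1 + 1/1*5/6, 0/1 + 1/1*1/1) = [5/6, 1/1)
  emit 'b', narrow to [1/3, 5/6)
Step 2: interval [1/3, 5/6), width = 5/6 - 1/3 = 1/2
  'd': [1/3 + 1/2*0/1, 1/3 + 1/2*1/3) = [1/3, 1/2)
  'b': [1/3 + 1/2*1/3, 1/3 + 1/2*5/6) = [1/2, 3/4)
  'a': [1/3 + 1/2*5/6, 1/3 + 1/2*1/1) = [3/4, 5/6) <- contains code 115/144
  emit 'a', narrow to [3/4, 5/6)
Step 3: interval [3/4, 5/6), width = 5/6 - 3/4 = 1/12
  'd': [3/4 + 1/12*0/1, 3/4 + 1/12*1/3) = [3/4, 7/9)
  'b': [3/4 + 1/12*1/3, 3/4 + 1/12*5/6) = [7/9, 59/72) <- contains code 115/144
  'a': [3/4 + 1/12*5/6, 3/4 + 1/12*1/1) = [59/72, 5/6)
  emit 'b', narrow to [7/9, 59/72)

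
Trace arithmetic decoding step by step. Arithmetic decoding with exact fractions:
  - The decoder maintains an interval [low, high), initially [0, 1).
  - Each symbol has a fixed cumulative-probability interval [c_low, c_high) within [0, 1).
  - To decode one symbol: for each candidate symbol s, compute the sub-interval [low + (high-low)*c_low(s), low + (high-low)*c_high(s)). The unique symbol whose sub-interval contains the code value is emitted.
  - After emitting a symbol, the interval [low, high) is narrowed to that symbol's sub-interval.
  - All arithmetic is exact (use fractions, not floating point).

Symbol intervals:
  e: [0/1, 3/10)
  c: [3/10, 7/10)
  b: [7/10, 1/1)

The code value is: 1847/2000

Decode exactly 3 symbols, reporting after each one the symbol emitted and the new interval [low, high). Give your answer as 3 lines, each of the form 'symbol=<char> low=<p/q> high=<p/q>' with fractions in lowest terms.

Answer: symbol=b low=7/10 high=1/1
symbol=b low=91/100 high=1/1
symbol=e low=91/100 high=937/1000

Derivation:
Step 1: interval [0/1, 1/1), width = 1/1 - 0/1 = 1/1
  'e': [0/1 + 1/1*0/1, 0/1 + 1/1*3/10) = [0/1, 3/10)
  'c': [0/1 + 1/1*3/10, 0/1 + 1/1*7/10) = [3/10, 7/10)
  'b': [0/1 + 1/1*7/10, 0/1 + 1/1*1/1) = [7/10, 1/1) <- contains code 1847/2000
  emit 'b', narrow to [7/10, 1/1)
Step 2: interval [7/10, 1/1), width = 1/1 - 7/10 = 3/10
  'e': [7/10 + 3/10*0/1, 7/10 + 3/10*3/10) = [7/10, 79/100)
  'c': [7/10 + 3/10*3/10, 7/10 + 3/10*7/10) = [79/100, 91/100)
  'b': [7/10 + 3/10*7/10, 7/10 + 3/10*1/1) = [91/100, 1/1) <- contains code 1847/2000
  emit 'b', narrow to [91/100, 1/1)
Step 3: interval [91/100, 1/1), width = 1/1 - 91/100 = 9/100
  'e': [91/100 + 9/100*0/1, 91/100 + 9/100*3/10) = [91/100, 937/1000) <- contains code 1847/2000
  'c': [91/100 + 9/100*3/10, 91/100 + 9/100*7/10) = [937/1000, 973/1000)
  'b': [91/100 + 9/100*7/10, 91/100 + 9/100*1/1) = [973/1000, 1/1)
  emit 'e', narrow to [91/100, 937/1000)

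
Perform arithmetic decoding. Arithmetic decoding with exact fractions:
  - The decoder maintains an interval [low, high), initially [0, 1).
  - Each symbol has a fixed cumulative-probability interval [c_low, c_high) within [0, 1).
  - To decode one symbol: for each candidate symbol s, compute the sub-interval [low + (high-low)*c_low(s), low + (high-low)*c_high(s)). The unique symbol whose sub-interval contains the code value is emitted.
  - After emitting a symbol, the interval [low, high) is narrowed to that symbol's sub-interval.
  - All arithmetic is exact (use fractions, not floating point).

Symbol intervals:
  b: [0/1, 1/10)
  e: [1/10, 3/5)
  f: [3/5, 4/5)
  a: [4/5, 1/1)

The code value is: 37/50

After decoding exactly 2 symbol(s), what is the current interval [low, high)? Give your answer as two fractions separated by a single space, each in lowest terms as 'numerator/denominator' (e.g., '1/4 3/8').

Step 1: interval [0/1, 1/1), width = 1/1 - 0/1 = 1/1
  'b': [0/1 + 1/1*0/1, 0/1 + 1/1*1/10) = [0/1, 1/10)
  'e': [0/1 + 1/1*1/10, 0/1 + 1/1*3/5) = [1/10, 3/5)
  'f': [0/1 + 1/1*3/5, 0/1 + 1/1*4/5) = [3/5, 4/5) <- contains code 37/50
  'a': [0/1 + 1/1*4/5, 0/1 + 1/1*1/1) = [4/5, 1/1)
  emit 'f', narrow to [3/5, 4/5)
Step 2: interval [3/5, 4/5), width = 4/5 - 3/5 = 1/5
  'b': [3/5 + 1/5*0/1, 3/5 + 1/5*1/10) = [3/5, 31/50)
  'e': [3/5 + 1/5*1/10, 3/5 + 1/5*3/5) = [31/50, 18/25)
  'f': [3/5 + 1/5*3/5, 3/5 + 1/5*4/5) = [18/25, 19/25) <- contains code 37/50
  'a': [3/5 + 1/5*4/5, 3/5 + 1/5*1/1) = [19/25, 4/5)
  emit 'f', narrow to [18/25, 19/25)

Answer: 18/25 19/25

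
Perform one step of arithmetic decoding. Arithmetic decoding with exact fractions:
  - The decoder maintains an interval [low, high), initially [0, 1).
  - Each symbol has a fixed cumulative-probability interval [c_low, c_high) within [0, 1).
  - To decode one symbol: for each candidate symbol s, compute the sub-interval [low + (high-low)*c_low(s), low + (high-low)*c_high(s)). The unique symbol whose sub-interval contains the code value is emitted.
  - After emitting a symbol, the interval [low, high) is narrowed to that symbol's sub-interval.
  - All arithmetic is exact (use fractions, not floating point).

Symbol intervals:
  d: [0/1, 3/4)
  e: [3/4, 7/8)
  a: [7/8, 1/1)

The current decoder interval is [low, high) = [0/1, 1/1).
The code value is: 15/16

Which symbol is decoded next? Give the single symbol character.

Interval width = high − low = 1/1 − 0/1 = 1/1
Scaled code = (code − low) / width = (15/16 − 0/1) / 1/1 = 15/16
  d: [0/1, 3/4) 
  e: [3/4, 7/8) 
  a: [7/8, 1/1) ← scaled code falls here ✓

Answer: a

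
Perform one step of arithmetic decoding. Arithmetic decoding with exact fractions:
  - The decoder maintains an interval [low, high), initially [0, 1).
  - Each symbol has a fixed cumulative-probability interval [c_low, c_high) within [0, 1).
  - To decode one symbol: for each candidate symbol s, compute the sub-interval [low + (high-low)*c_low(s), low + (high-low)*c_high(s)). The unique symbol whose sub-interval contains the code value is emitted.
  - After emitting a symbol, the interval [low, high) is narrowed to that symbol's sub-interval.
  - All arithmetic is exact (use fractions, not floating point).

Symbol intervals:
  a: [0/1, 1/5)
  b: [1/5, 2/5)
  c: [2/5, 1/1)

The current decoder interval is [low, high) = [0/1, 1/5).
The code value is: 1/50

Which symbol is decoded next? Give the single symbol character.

Interval width = high − low = 1/5 − 0/1 = 1/5
Scaled code = (code − low) / width = (1/50 − 0/1) / 1/5 = 1/10
  a: [0/1, 1/5) ← scaled code falls here ✓
  b: [1/5, 2/5) 
  c: [2/5, 1/1) 

Answer: a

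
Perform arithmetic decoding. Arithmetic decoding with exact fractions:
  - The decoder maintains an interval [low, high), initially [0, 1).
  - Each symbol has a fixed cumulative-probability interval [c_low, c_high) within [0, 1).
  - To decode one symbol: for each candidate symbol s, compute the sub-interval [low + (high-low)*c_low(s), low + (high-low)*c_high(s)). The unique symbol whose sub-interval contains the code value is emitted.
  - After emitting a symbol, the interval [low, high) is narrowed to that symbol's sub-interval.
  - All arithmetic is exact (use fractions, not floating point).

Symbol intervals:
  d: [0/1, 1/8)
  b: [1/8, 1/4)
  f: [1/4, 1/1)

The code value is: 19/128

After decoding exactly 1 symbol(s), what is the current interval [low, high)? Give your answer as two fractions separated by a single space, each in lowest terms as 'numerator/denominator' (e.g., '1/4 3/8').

Answer: 1/8 1/4

Derivation:
Step 1: interval [0/1, 1/1), width = 1/1 - 0/1 = 1/1
  'd': [0/1 + 1/1*0/1, 0/1 + 1/1*1/8) = [0/1, 1/8)
  'b': [0/1 + 1/1*1/8, 0/1 + 1/1*1/4) = [1/8, 1/4) <- contains code 19/128
  'f': [0/1 + 1/1*1/4, 0/1 + 1/1*1/1) = [1/4, 1/1)
  emit 'b', narrow to [1/8, 1/4)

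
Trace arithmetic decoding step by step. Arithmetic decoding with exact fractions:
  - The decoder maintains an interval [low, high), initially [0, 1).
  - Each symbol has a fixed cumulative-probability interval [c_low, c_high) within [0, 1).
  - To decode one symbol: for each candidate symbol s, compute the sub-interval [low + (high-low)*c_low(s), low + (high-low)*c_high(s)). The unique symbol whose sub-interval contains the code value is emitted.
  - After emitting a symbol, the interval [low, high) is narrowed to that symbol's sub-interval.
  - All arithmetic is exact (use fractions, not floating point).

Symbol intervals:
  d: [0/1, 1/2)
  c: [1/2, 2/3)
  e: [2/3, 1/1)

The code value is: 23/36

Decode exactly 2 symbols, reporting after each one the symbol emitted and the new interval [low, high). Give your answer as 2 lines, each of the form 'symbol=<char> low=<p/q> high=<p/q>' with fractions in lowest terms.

Step 1: interval [0/1, 1/1), width = 1/1 - 0/1 = 1/1
  'd': [0/1 + 1/1*0/1, 0/1 + 1/1*1/2) = [0/1, 1/2)
  'c': [0/1 + 1/1*1/2, 0/1 + 1/1*2/3) = [1/2, 2/3) <- contains code 23/36
  'e': [0/1 + 1/1*2/3, 0/1 + 1/1*1/1) = [2/3, 1/1)
  emit 'c', narrow to [1/2, 2/3)
Step 2: interval [1/2, 2/3), width = 2/3 - 1/2 = 1/6
  'd': [1/2 + 1/6*0/1, 1/2 + 1/6*1/2) = [1/2, 7/12)
  'c': [1/2 + 1/6*1/2, 1/2 + 1/6*2/3) = [7/12, 11/18)
  'e': [1/2 + 1/6*2/3, 1/2 + 1/6*1/1) = [11/18, 2/3) <- contains code 23/36
  emit 'e', narrow to [11/18, 2/3)

Answer: symbol=c low=1/2 high=2/3
symbol=e low=11/18 high=2/3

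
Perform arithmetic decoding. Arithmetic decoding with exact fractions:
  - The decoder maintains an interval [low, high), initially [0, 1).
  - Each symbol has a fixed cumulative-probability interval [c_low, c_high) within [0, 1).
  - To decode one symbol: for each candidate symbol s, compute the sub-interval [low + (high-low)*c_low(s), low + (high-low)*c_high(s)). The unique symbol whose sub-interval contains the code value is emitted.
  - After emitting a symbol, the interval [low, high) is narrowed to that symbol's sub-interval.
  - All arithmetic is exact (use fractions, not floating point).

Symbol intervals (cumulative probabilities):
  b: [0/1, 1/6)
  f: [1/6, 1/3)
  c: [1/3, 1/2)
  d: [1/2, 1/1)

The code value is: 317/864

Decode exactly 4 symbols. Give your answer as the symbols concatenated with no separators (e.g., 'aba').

Step 1: interval [0/1, 1/1), width = 1/1 - 0/1 = 1/1
  'b': [0/1 + 1/1*0/1, 0/1 + 1/1*1/6) = [0/1, 1/6)
  'f': [0/1 + 1/1*1/6, 0/1 + 1/1*1/3) = [1/6, 1/3)
  'c': [0/1 + 1/1*1/3, 0/1 + 1/1*1/2) = [1/3, 1/2) <- contains code 317/864
  'd': [0/1 + 1/1*1/2, 0/1 + 1/1*1/1) = [1/2, 1/1)
  emit 'c', narrow to [1/3, 1/2)
Step 2: interval [1/3, 1/2), width = 1/2 - 1/3 = 1/6
  'b': [1/3 + 1/6*0/1, 1/3 + 1/6*1/6) = [1/3, 13/36)
  'f': [1/3 + 1/6*1/6, 1/3 + 1/6*1/3) = [13/36, 7/18) <- contains code 317/864
  'c': [1/3 + 1/6*1/3, 1/3 + 1/6*1/2) = [7/18, 5/12)
  'd': [1/3 + 1/6*1/2, 1/3 + 1/6*1/1) = [5/12, 1/2)
  emit 'f', narrow to [13/36, 7/18)
Step 3: interval [13/36, 7/18), width = 7/18 - 13/36 = 1/36
  'b': [13/36 + 1/36*0/1, 13/36 + 1/36*1/6) = [13/36, 79/216)
  'f': [13/36 + 1/36*1/6, 13/36 + 1/36*1/3) = [79/216, 10/27) <- contains code 317/864
  'c': [13/36 + 1/36*1/3, 13/36 + 1/36*1/2) = [10/27, 3/8)
  'd': [13/36 + 1/36*1/2, 13/36 + 1/36*1/1) = [3/8, 7/18)
  emit 'f', narrow to [79/216, 10/27)
Step 4: interval [79/216, 10/27), width = 10/27 - 79/216 = 1/216
  'b': [79/216 + 1/216*0/1, 79/216 + 1/216*1/6) = [79/216, 475/1296)
  'f': [79/216 + 1/216*1/6, 79/216 + 1/216*1/3) = [475/1296, 119/324) <- contains code 317/864
  'c': [79/216 + 1/216*1/3, 79/216 + 1/216*1/2) = [119/324, 53/144)
  'd': [79/216 + 1/216*1/2, 79/216 + 1/216*1/1) = [53/144, 10/27)
  emit 'f', narrow to [475/1296, 119/324)

Answer: cfff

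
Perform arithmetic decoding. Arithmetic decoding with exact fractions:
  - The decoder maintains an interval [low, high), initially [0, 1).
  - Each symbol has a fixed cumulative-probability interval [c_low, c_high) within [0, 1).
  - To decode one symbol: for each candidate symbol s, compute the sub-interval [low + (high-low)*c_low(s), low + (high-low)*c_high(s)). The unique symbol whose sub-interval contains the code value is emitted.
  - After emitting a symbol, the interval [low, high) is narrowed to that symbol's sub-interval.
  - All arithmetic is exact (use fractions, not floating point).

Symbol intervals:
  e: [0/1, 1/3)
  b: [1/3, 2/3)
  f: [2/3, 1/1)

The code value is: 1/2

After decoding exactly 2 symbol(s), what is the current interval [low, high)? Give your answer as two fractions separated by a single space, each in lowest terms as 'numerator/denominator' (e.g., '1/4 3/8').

Answer: 4/9 5/9

Derivation:
Step 1: interval [0/1, 1/1), width = 1/1 - 0/1 = 1/1
  'e': [0/1 + 1/1*0/1, 0/1 + 1/1*1/3) = [0/1, 1/3)
  'b': [0/1 + 1/1*1/3, 0/1 + 1/1*2/3) = [1/3, 2/3) <- contains code 1/2
  'f': [0/1 + 1/1*2/3, 0/1 + 1/1*1/1) = [2/3, 1/1)
  emit 'b', narrow to [1/3, 2/3)
Step 2: interval [1/3, 2/3), width = 2/3 - 1/3 = 1/3
  'e': [1/3 + 1/3*0/1, 1/3 + 1/3*1/3) = [1/3, 4/9)
  'b': [1/3 + 1/3*1/3, 1/3 + 1/3*2/3) = [4/9, 5/9) <- contains code 1/2
  'f': [1/3 + 1/3*2/3, 1/3 + 1/3*1/1) = [5/9, 2/3)
  emit 'b', narrow to [4/9, 5/9)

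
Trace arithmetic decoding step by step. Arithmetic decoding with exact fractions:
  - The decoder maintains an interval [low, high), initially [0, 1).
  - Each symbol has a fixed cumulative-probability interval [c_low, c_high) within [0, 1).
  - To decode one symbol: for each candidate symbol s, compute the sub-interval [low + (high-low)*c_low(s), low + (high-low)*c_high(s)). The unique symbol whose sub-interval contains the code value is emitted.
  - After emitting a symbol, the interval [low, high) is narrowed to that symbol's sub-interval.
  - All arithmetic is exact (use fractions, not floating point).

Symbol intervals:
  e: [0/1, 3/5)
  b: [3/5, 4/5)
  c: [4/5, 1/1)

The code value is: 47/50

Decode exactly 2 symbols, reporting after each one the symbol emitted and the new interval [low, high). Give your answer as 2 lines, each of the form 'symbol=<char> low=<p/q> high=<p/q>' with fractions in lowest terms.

Answer: symbol=c low=4/5 high=1/1
symbol=b low=23/25 high=24/25

Derivation:
Step 1: interval [0/1, 1/1), width = 1/1 - 0/1 = 1/1
  'e': [0/1 + 1/1*0/1, 0/1 + 1/1*3/5) = [0/1, 3/5)
  'b': [0/1 + 1/1*3/5, 0/1 + 1/1*4/5) = [3/5, 4/5)
  'c': [0/1 + 1/1*4/5, 0/1 + 1/1*1/1) = [4/5, 1/1) <- contains code 47/50
  emit 'c', narrow to [4/5, 1/1)
Step 2: interval [4/5, 1/1), width = 1/1 - 4/5 = 1/5
  'e': [4/5 + 1/5*0/1, 4/5 + 1/5*3/5) = [4/5, 23/25)
  'b': [4/5 + 1/5*3/5, 4/5 + 1/5*4/5) = [23/25, 24/25) <- contains code 47/50
  'c': [4/5 + 1/5*4/5, 4/5 + 1/5*1/1) = [24/25, 1/1)
  emit 'b', narrow to [23/25, 24/25)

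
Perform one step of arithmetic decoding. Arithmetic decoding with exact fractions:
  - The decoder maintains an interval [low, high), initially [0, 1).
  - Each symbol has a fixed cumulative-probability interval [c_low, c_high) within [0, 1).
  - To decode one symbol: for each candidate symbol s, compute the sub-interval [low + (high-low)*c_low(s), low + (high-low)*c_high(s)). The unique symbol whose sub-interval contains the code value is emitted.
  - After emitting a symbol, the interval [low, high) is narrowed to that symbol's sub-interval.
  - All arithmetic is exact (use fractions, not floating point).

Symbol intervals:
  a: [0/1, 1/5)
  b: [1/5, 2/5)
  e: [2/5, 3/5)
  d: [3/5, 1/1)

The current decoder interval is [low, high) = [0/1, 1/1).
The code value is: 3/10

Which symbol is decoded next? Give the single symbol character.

Interval width = high − low = 1/1 − 0/1 = 1/1
Scaled code = (code − low) / width = (3/10 − 0/1) / 1/1 = 3/10
  a: [0/1, 1/5) 
  b: [1/5, 2/5) ← scaled code falls here ✓
  e: [2/5, 3/5) 
  d: [3/5, 1/1) 

Answer: b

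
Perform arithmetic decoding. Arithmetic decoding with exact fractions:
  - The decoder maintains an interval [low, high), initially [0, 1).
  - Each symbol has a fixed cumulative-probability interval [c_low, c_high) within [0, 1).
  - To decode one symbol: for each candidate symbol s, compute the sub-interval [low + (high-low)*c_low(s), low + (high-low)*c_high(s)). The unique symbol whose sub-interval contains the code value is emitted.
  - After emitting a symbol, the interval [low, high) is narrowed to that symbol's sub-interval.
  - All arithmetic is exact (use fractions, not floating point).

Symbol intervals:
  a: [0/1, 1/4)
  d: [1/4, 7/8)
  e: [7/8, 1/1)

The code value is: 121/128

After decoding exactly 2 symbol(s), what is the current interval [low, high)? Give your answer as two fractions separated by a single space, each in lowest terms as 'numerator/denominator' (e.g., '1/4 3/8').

Answer: 29/32 63/64

Derivation:
Step 1: interval [0/1, 1/1), width = 1/1 - 0/1 = 1/1
  'a': [0/1 + 1/1*0/1, 0/1 + 1/1*1/4) = [0/1, 1/4)
  'd': [0/1 + 1/1*1/4, 0/1 + 1/1*7/8) = [1/4, 7/8)
  'e': [0/1 + 1/1*7/8, 0/1 + 1/1*1/1) = [7/8, 1/1) <- contains code 121/128
  emit 'e', narrow to [7/8, 1/1)
Step 2: interval [7/8, 1/1), width = 1/1 - 7/8 = 1/8
  'a': [7/8 + 1/8*0/1, 7/8 + 1/8*1/4) = [7/8, 29/32)
  'd': [7/8 + 1/8*1/4, 7/8 + 1/8*7/8) = [29/32, 63/64) <- contains code 121/128
  'e': [7/8 + 1/8*7/8, 7/8 + 1/8*1/1) = [63/64, 1/1)
  emit 'd', narrow to [29/32, 63/64)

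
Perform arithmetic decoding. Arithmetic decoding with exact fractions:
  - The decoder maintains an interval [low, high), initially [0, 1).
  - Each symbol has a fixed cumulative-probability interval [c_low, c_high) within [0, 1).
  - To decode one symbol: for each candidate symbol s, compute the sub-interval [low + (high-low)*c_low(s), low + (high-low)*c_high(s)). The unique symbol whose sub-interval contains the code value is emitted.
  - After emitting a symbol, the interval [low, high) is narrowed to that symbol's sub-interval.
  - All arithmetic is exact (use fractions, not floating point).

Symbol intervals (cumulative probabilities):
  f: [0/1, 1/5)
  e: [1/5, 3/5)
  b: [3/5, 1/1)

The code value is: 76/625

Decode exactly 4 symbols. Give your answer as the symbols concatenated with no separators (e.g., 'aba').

Answer: fbff

Derivation:
Step 1: interval [0/1, 1/1), width = 1/1 - 0/1 = 1/1
  'f': [0/1 + 1/1*0/1, 0/1 + 1/1*1/5) = [0/1, 1/5) <- contains code 76/625
  'e': [0/1 + 1/1*1/5, 0/1 + 1/1*3/5) = [1/5, 3/5)
  'b': [0/1 + 1/1*3/5, 0/1 + 1/1*1/1) = [3/5, 1/1)
  emit 'f', narrow to [0/1, 1/5)
Step 2: interval [0/1, 1/5), width = 1/5 - 0/1 = 1/5
  'f': [0/1 + 1/5*0/1, 0/1 + 1/5*1/5) = [0/1, 1/25)
  'e': [0/1 + 1/5*1/5, 0/1 + 1/5*3/5) = [1/25, 3/25)
  'b': [0/1 + 1/5*3/5, 0/1 + 1/5*1/1) = [3/25, 1/5) <- contains code 76/625
  emit 'b', narrow to [3/25, 1/5)
Step 3: interval [3/25, 1/5), width = 1/5 - 3/25 = 2/25
  'f': [3/25 + 2/25*0/1, 3/25 + 2/25*1/5) = [3/25, 17/125) <- contains code 76/625
  'e': [3/25 + 2/25*1/5, 3/25 + 2/25*3/5) = [17/125, 21/125)
  'b': [3/25 + 2/25*3/5, 3/25 + 2/25*1/1) = [21/125, 1/5)
  emit 'f', narrow to [3/25, 17/125)
Step 4: interval [3/25, 17/125), width = 17/125 - 3/25 = 2/125
  'f': [3/25 + 2/125*0/1, 3/25 + 2/125*1/5) = [3/25, 77/625) <- contains code 76/625
  'e': [3/25 + 2/125*1/5, 3/25 + 2/125*3/5) = [77/625, 81/625)
  'b': [3/25 + 2/125*3/5, 3/25 + 2/125*1/1) = [81/625, 17/125)
  emit 'f', narrow to [3/25, 77/625)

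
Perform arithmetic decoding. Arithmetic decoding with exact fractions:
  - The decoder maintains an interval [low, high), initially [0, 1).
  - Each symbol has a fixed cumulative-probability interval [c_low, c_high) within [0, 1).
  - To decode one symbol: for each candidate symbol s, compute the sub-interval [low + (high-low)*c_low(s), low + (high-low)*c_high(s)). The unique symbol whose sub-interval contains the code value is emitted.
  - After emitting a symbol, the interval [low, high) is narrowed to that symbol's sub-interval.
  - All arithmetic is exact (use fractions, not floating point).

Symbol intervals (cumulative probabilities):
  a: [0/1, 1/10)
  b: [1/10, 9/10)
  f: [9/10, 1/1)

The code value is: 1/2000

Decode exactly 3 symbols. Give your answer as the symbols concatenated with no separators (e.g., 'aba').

Answer: aaa

Derivation:
Step 1: interval [0/1, 1/1), width = 1/1 - 0/1 = 1/1
  'a': [0/1 + 1/1*0/1, 0/1 + 1/1*1/10) = [0/1, 1/10) <- contains code 1/2000
  'b': [0/1 + 1/1*1/10, 0/1 + 1/1*9/10) = [1/10, 9/10)
  'f': [0/1 + 1/1*9/10, 0/1 + 1/1*1/1) = [9/10, 1/1)
  emit 'a', narrow to [0/1, 1/10)
Step 2: interval [0/1, 1/10), width = 1/10 - 0/1 = 1/10
  'a': [0/1 + 1/10*0/1, 0/1 + 1/10*1/10) = [0/1, 1/100) <- contains code 1/2000
  'b': [0/1 + 1/10*1/10, 0/1 + 1/10*9/10) = [1/100, 9/100)
  'f': [0/1 + 1/10*9/10, 0/1 + 1/10*1/1) = [9/100, 1/10)
  emit 'a', narrow to [0/1, 1/100)
Step 3: interval [0/1, 1/100), width = 1/100 - 0/1 = 1/100
  'a': [0/1 + 1/100*0/1, 0/1 + 1/100*1/10) = [0/1, 1/1000) <- contains code 1/2000
  'b': [0/1 + 1/100*1/10, 0/1 + 1/100*9/10) = [1/1000, 9/1000)
  'f': [0/1 + 1/100*9/10, 0/1 + 1/100*1/1) = [9/1000, 1/100)
  emit 'a', narrow to [0/1, 1/1000)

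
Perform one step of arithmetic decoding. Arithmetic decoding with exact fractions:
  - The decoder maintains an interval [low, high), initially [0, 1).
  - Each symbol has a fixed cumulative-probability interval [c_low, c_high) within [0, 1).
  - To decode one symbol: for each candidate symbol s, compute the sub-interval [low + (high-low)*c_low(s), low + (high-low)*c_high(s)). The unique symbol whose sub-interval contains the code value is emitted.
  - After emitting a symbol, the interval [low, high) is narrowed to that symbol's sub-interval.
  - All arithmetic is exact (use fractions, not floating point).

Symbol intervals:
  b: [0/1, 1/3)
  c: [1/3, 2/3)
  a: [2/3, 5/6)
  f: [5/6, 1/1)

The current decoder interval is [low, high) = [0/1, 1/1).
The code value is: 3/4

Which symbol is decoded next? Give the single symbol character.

Interval width = high − low = 1/1 − 0/1 = 1/1
Scaled code = (code − low) / width = (3/4 − 0/1) / 1/1 = 3/4
  b: [0/1, 1/3) 
  c: [1/3, 2/3) 
  a: [2/3, 5/6) ← scaled code falls here ✓
  f: [5/6, 1/1) 

Answer: a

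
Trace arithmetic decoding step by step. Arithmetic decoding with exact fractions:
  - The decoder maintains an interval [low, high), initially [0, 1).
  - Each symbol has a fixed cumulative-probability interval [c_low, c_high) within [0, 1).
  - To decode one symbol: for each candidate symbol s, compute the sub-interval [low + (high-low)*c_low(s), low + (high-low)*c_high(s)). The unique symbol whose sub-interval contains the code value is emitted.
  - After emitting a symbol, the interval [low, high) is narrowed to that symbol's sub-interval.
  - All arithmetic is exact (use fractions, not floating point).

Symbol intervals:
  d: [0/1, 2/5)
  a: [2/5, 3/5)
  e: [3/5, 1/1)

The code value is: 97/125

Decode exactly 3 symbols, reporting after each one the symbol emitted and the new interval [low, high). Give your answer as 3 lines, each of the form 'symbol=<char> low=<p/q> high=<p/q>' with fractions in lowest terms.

Answer: symbol=e low=3/5 high=1/1
symbol=a low=19/25 high=21/25
symbol=d low=19/25 high=99/125

Derivation:
Step 1: interval [0/1, 1/1), width = 1/1 - 0/1 = 1/1
  'd': [0/1 + 1/1*0/1, 0/1 + 1/1*2/5) = [0/1, 2/5)
  'a': [0/1 + 1/1*2/5, 0/1 + 1/1*3/5) = [2/5, 3/5)
  'e': [0/1 + 1/1*3/5, 0/1 + 1/1*1/1) = [3/5, 1/1) <- contains code 97/125
  emit 'e', narrow to [3/5, 1/1)
Step 2: interval [3/5, 1/1), width = 1/1 - 3/5 = 2/5
  'd': [3/5 + 2/5*0/1, 3/5 + 2/5*2/5) = [3/5, 19/25)
  'a': [3/5 + 2/5*2/5, 3/5 + 2/5*3/5) = [19/25, 21/25) <- contains code 97/125
  'e': [3/5 + 2/5*3/5, 3/5 + 2/5*1/1) = [21/25, 1/1)
  emit 'a', narrow to [19/25, 21/25)
Step 3: interval [19/25, 21/25), width = 21/25 - 19/25 = 2/25
  'd': [19/25 + 2/25*0/1, 19/25 + 2/25*2/5) = [19/25, 99/125) <- contains code 97/125
  'a': [19/25 + 2/25*2/5, 19/25 + 2/25*3/5) = [99/125, 101/125)
  'e': [19/25 + 2/25*3/5, 19/25 + 2/25*1/1) = [101/125, 21/25)
  emit 'd', narrow to [19/25, 99/125)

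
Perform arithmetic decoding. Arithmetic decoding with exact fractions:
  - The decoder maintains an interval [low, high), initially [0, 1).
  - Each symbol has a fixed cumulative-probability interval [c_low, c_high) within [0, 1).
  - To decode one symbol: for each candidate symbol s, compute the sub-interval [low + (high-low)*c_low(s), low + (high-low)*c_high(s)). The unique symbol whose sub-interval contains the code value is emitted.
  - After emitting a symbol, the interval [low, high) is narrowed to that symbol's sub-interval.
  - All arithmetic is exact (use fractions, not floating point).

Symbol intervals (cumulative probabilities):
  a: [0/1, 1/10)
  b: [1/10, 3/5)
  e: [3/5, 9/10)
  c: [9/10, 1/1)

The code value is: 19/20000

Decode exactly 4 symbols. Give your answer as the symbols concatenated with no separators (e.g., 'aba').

Step 1: interval [0/1, 1/1), width = 1/1 - 0/1 = 1/1
  'a': [0/1 + 1/1*0/1, 0/1 + 1/1*1/10) = [0/1, 1/10) <- contains code 19/20000
  'b': [0/1 + 1/1*1/10, 0/1 + 1/1*3/5) = [1/10, 3/5)
  'e': [0/1 + 1/1*3/5, 0/1 + 1/1*9/10) = [3/5, 9/10)
  'c': [0/1 + 1/1*9/10, 0/1 + 1/1*1/1) = [9/10, 1/1)
  emit 'a', narrow to [0/1, 1/10)
Step 2: interval [0/1, 1/10), width = 1/10 - 0/1 = 1/10
  'a': [0/1 + 1/10*0/1, 0/1 + 1/10*1/10) = [0/1, 1/100) <- contains code 19/20000
  'b': [0/1 + 1/10*1/10, 0/1 + 1/10*3/5) = [1/100, 3/50)
  'e': [0/1 + 1/10*3/5, 0/1 + 1/10*9/10) = [3/50, 9/100)
  'c': [0/1 + 1/10*9/10, 0/1 + 1/10*1/1) = [9/100, 1/10)
  emit 'a', narrow to [0/1, 1/100)
Step 3: interval [0/1, 1/100), width = 1/100 - 0/1 = 1/100
  'a': [0/1 + 1/100*0/1, 0/1 + 1/100*1/10) = [0/1, 1/1000) <- contains code 19/20000
  'b': [0/1 + 1/100*1/10, 0/1 + 1/100*3/5) = [1/1000, 3/500)
  'e': [0/1 + 1/100*3/5, 0/1 + 1/100*9/10) = [3/500, 9/1000)
  'c': [0/1 + 1/100*9/10, 0/1 + 1/100*1/1) = [9/1000, 1/100)
  emit 'a', narrow to [0/1, 1/1000)
Step 4: interval [0/1, 1/1000), width = 1/1000 - 0/1 = 1/1000
  'a': [0/1 + 1/1000*0/1, 0/1 + 1/1000*1/10) = [0/1, 1/10000)
  'b': [0/1 + 1/1000*1/10, 0/1 + 1/1000*3/5) = [1/10000, 3/5000)
  'e': [0/1 + 1/1000*3/5, 0/1 + 1/1000*9/10) = [3/5000, 9/10000)
  'c': [0/1 + 1/1000*9/10, 0/1 + 1/1000*1/1) = [9/10000, 1/1000) <- contains code 19/20000
  emit 'c', narrow to [9/10000, 1/1000)

Answer: aaac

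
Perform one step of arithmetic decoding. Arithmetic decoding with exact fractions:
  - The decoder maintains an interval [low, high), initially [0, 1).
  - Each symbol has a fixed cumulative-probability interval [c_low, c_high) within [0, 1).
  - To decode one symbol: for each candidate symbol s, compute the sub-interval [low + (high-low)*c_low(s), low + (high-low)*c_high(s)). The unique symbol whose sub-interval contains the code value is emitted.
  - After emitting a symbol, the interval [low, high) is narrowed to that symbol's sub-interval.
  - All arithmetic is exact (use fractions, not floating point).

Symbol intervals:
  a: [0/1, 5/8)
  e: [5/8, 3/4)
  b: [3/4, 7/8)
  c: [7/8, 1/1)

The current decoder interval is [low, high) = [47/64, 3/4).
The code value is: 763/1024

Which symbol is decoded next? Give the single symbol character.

Interval width = high − low = 3/4 − 47/64 = 1/64
Scaled code = (code − low) / width = (763/1024 − 47/64) / 1/64 = 11/16
  a: [0/1, 5/8) 
  e: [5/8, 3/4) ← scaled code falls here ✓
  b: [3/4, 7/8) 
  c: [7/8, 1/1) 

Answer: e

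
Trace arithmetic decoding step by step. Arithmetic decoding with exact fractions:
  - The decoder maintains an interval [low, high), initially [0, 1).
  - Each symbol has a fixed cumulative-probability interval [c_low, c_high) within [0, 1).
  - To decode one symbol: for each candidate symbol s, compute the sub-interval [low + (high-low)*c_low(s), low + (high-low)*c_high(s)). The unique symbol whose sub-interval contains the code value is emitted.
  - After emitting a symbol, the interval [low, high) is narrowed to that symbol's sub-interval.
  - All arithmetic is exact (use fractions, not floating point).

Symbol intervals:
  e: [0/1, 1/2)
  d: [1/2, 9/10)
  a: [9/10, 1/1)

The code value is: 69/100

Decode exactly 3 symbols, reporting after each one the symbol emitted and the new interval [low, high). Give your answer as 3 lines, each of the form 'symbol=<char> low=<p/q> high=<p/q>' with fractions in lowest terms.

Step 1: interval [0/1, 1/1), width = 1/1 - 0/1 = 1/1
  'e': [0/1 + 1/1*0/1, 0/1 + 1/1*1/2) = [0/1, 1/2)
  'd': [0/1 + 1/1*1/2, 0/1 + 1/1*9/10) = [1/2, 9/10) <- contains code 69/100
  'a': [0/1 + 1/1*9/10, 0/1 + 1/1*1/1) = [9/10, 1/1)
  emit 'd', narrow to [1/2, 9/10)
Step 2: interval [1/2, 9/10), width = 9/10 - 1/2 = 2/5
  'e': [1/2 + 2/5*0/1, 1/2 + 2/5*1/2) = [1/2, 7/10) <- contains code 69/100
  'd': [1/2 + 2/5*1/2, 1/2 + 2/5*9/10) = [7/10, 43/50)
  'a': [1/2 + 2/5*9/10, 1/2 + 2/5*1/1) = [43/50, 9/10)
  emit 'e', narrow to [1/2, 7/10)
Step 3: interval [1/2, 7/10), width = 7/10 - 1/2 = 1/5
  'e': [1/2 + 1/5*0/1, 1/2 + 1/5*1/2) = [1/2, 3/5)
  'd': [1/2 + 1/5*1/2, 1/2 + 1/5*9/10) = [3/5, 17/25)
  'a': [1/2 + 1/5*9/10, 1/2 + 1/5*1/1) = [17/25, 7/10) <- contains code 69/100
  emit 'a', narrow to [17/25, 7/10)

Answer: symbol=d low=1/2 high=9/10
symbol=e low=1/2 high=7/10
symbol=a low=17/25 high=7/10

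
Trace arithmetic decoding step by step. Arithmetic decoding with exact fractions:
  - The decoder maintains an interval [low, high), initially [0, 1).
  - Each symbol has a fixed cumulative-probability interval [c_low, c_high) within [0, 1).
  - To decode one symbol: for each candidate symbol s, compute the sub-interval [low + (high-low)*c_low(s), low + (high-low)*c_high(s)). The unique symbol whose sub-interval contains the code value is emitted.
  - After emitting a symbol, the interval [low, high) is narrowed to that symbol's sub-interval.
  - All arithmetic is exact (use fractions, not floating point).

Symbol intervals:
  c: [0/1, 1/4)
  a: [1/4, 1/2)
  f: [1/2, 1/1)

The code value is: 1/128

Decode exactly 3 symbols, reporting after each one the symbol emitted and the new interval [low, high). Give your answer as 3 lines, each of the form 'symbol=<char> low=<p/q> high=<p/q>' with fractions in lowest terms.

Step 1: interval [0/1, 1/1), width = 1/1 - 0/1 = 1/1
  'c': [0/1 + 1/1*0/1, 0/1 + 1/1*1/4) = [0/1, 1/4) <- contains code 1/128
  'a': [0/1 + 1/1*1/4, 0/1 + 1/1*1/2) = [1/4, 1/2)
  'f': [0/1 + 1/1*1/2, 0/1 + 1/1*1/1) = [1/2, 1/1)
  emit 'c', narrow to [0/1, 1/4)
Step 2: interval [0/1, 1/4), width = 1/4 - 0/1 = 1/4
  'c': [0/1 + 1/4*0/1, 0/1 + 1/4*1/4) = [0/1, 1/16) <- contains code 1/128
  'a': [0/1 + 1/4*1/4, 0/1 + 1/4*1/2) = [1/16, 1/8)
  'f': [0/1 + 1/4*1/2, 0/1 + 1/4*1/1) = [1/8, 1/4)
  emit 'c', narrow to [0/1, 1/16)
Step 3: interval [0/1, 1/16), width = 1/16 - 0/1 = 1/16
  'c': [0/1 + 1/16*0/1, 0/1 + 1/16*1/4) = [0/1, 1/64) <- contains code 1/128
  'a': [0/1 + 1/16*1/4, 0/1 + 1/16*1/2) = [1/64, 1/32)
  'f': [0/1 + 1/16*1/2, 0/1 + 1/16*1/1) = [1/32, 1/16)
  emit 'c', narrow to [0/1, 1/64)

Answer: symbol=c low=0/1 high=1/4
symbol=c low=0/1 high=1/16
symbol=c low=0/1 high=1/64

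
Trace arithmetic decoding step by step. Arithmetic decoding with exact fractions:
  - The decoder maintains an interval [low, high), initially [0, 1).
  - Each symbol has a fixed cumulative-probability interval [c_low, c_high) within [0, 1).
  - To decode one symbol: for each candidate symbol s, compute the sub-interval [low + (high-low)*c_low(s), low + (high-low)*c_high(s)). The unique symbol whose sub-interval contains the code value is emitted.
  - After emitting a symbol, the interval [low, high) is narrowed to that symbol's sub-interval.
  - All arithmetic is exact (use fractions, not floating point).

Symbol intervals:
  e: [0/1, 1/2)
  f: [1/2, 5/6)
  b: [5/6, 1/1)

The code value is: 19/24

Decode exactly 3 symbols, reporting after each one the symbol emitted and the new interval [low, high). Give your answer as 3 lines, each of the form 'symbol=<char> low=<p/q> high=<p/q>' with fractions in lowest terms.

Step 1: interval [0/1, 1/1), width = 1/1 - 0/1 = 1/1
  'e': [0/1 + 1/1*0/1, 0/1 + 1/1*1/2) = [0/1, 1/2)
  'f': [0/1 + 1/1*1/2, 0/1 + 1/1*5/6) = [1/2, 5/6) <- contains code 19/24
  'b': [0/1 + 1/1*5/6, 0/1 + 1/1*1/1) = [5/6, 1/1)
  emit 'f', narrow to [1/2, 5/6)
Step 2: interval [1/2, 5/6), width = 5/6 - 1/2 = 1/3
  'e': [1/2 + 1/3*0/1, 1/2 + 1/3*1/2) = [1/2, 2/3)
  'f': [1/2 + 1/3*1/2, 1/2 + 1/3*5/6) = [2/3, 7/9)
  'b': [1/2 + 1/3*5/6, 1/2 + 1/3*1/1) = [7/9, 5/6) <- contains code 19/24
  emit 'b', narrow to [7/9, 5/6)
Step 3: interval [7/9, 5/6), width = 5/6 - 7/9 = 1/18
  'e': [7/9 + 1/18*0/1, 7/9 + 1/18*1/2) = [7/9, 29/36) <- contains code 19/24
  'f': [7/9 + 1/18*1/2, 7/9 + 1/18*5/6) = [29/36, 89/108)
  'b': [7/9 + 1/18*5/6, 7/9 + 1/18*1/1) = [89/108, 5/6)
  emit 'e', narrow to [7/9, 29/36)

Answer: symbol=f low=1/2 high=5/6
symbol=b low=7/9 high=5/6
symbol=e low=7/9 high=29/36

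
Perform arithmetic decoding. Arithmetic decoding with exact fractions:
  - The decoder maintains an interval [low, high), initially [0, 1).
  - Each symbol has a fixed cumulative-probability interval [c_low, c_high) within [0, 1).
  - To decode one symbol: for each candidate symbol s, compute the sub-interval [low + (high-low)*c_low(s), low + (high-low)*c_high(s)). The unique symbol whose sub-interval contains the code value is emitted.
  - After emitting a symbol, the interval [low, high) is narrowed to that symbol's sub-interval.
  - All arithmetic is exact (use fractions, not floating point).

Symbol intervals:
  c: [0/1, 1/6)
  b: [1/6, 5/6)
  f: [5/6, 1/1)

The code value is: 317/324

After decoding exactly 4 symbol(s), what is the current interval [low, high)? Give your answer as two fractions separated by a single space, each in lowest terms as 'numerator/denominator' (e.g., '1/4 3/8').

Answer: 211/216 635/648

Derivation:
Step 1: interval [0/1, 1/1), width = 1/1 - 0/1 = 1/1
  'c': [0/1 + 1/1*0/1, 0/1 + 1/1*1/6) = [0/1, 1/6)
  'b': [0/1 + 1/1*1/6, 0/1 + 1/1*5/6) = [1/6, 5/6)
  'f': [0/1 + 1/1*5/6, 0/1 + 1/1*1/1) = [5/6, 1/1) <- contains code 317/324
  emit 'f', narrow to [5/6, 1/1)
Step 2: interval [5/6, 1/1), width = 1/1 - 5/6 = 1/6
  'c': [5/6 + 1/6*0/1, 5/6 + 1/6*1/6) = [5/6, 31/36)
  'b': [5/6 + 1/6*1/6, 5/6 + 1/6*5/6) = [31/36, 35/36)
  'f': [5/6 + 1/6*5/6, 5/6 + 1/6*1/1) = [35/36, 1/1) <- contains code 317/324
  emit 'f', narrow to [35/36, 1/1)
Step 3: interval [35/36, 1/1), width = 1/1 - 35/36 = 1/36
  'c': [35/36 + 1/36*0/1, 35/36 + 1/36*1/6) = [35/36, 211/216)
  'b': [35/36 + 1/36*1/6, 35/36 + 1/36*5/6) = [211/216, 215/216) <- contains code 317/324
  'f': [35/36 + 1/36*5/6, 35/36 + 1/36*1/1) = [215/216, 1/1)
  emit 'b', narrow to [211/216, 215/216)
Step 4: interval [211/216, 215/216), width = 215/216 - 211/216 = 1/54
  'c': [211/216 + 1/54*0/1, 211/216 + 1/54*1/6) = [211/216, 635/648) <- contains code 317/324
  'b': [211/216 + 1/54*1/6, 211/216 + 1/54*5/6) = [635/648, 643/648)
  'f': [211/216 + 1/54*5/6, 211/216 + 1/54*1/1) = [643/648, 215/216)
  emit 'c', narrow to [211/216, 635/648)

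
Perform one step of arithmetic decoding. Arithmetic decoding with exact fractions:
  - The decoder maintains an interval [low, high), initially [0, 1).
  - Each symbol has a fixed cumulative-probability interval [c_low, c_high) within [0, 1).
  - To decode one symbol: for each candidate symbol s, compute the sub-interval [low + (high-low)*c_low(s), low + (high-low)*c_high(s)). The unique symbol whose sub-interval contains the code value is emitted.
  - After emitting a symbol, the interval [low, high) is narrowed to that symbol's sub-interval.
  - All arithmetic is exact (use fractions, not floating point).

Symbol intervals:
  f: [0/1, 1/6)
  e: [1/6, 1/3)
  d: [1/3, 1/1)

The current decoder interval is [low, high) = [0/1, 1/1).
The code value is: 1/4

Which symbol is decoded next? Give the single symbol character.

Interval width = high − low = 1/1 − 0/1 = 1/1
Scaled code = (code − low) / width = (1/4 − 0/1) / 1/1 = 1/4
  f: [0/1, 1/6) 
  e: [1/6, 1/3) ← scaled code falls here ✓
  d: [1/3, 1/1) 

Answer: e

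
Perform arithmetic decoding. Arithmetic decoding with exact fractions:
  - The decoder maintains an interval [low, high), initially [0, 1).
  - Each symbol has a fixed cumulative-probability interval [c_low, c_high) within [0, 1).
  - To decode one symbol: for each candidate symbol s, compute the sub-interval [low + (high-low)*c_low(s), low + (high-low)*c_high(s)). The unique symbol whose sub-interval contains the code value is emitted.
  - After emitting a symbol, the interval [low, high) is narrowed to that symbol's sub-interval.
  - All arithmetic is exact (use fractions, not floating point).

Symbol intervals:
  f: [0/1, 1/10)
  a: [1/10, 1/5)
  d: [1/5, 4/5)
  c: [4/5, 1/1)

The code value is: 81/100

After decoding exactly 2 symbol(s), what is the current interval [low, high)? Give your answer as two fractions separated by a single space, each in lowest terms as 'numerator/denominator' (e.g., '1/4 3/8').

Answer: 4/5 41/50

Derivation:
Step 1: interval [0/1, 1/1), width = 1/1 - 0/1 = 1/1
  'f': [0/1 + 1/1*0/1, 0/1 + 1/1*1/10) = [0/1, 1/10)
  'a': [0/1 + 1/1*1/10, 0/1 + 1/1*1/5) = [1/10, 1/5)
  'd': [0/1 + 1/1*1/5, 0/1 + 1/1*4/5) = [1/5, 4/5)
  'c': [0/1 + 1/1*4/5, 0/1 + 1/1*1/1) = [4/5, 1/1) <- contains code 81/100
  emit 'c', narrow to [4/5, 1/1)
Step 2: interval [4/5, 1/1), width = 1/1 - 4/5 = 1/5
  'f': [4/5 + 1/5*0/1, 4/5 + 1/5*1/10) = [4/5, 41/50) <- contains code 81/100
  'a': [4/5 + 1/5*1/10, 4/5 + 1/5*1/5) = [41/50, 21/25)
  'd': [4/5 + 1/5*1/5, 4/5 + 1/5*4/5) = [21/25, 24/25)
  'c': [4/5 + 1/5*4/5, 4/5 + 1/5*1/1) = [24/25, 1/1)
  emit 'f', narrow to [4/5, 41/50)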